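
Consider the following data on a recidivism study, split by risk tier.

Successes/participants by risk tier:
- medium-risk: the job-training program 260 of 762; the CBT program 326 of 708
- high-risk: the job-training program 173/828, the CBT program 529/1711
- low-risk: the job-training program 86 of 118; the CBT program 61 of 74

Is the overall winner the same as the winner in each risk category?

Yes

Medium-risk: the job-training program 260/762 = 34.1%, the CBT program 326/708 = 46.0% → the CBT program
High-risk: the job-training program 173/828 = 20.9%, the CBT program 529/1711 = 30.9% → the CBT program
Low-risk: the job-training program 86/118 = 72.9%, the CBT program 61/74 = 82.4% → the CBT program
Overall: the job-training program 519/1708 = 30.4%, the CBT program 916/2493 = 36.7% → the CBT program
The CBT program wins overall and in every risk group — no reversal.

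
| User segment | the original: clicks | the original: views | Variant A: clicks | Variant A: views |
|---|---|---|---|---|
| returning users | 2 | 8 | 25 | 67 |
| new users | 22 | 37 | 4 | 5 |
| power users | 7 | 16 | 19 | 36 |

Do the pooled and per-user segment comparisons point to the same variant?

Returning users: the original 2/8 = 25.0%, Variant A 25/67 = 37.3% → Variant A
New users: the original 22/37 = 59.5%, Variant A 4/5 = 80.0% → Variant A
Power users: the original 7/16 = 43.8%, Variant A 19/36 = 52.8% → Variant A
Overall: the original 31/61 = 50.8%, Variant A 48/108 = 44.4% → the original
Variant A wins each user group but the original wins overall — the comparison reverses. Variant A's views skew toward returning users, which has a lower base rate.

No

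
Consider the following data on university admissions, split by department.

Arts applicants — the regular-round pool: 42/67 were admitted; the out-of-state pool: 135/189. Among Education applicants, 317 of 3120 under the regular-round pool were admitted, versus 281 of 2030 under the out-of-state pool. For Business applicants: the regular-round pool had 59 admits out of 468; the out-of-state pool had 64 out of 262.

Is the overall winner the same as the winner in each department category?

Arts: the regular-round pool 42/67 = 62.7%, the out-of-state pool 135/189 = 71.4% → the out-of-state pool
Education: the regular-round pool 317/3120 = 10.2%, the out-of-state pool 281/2030 = 13.8% → the out-of-state pool
Business: the regular-round pool 59/468 = 12.6%, the out-of-state pool 64/262 = 24.4% → the out-of-state pool
Overall: the regular-round pool 418/3655 = 11.4%, the out-of-state pool 480/2481 = 19.3% → the out-of-state pool
The out-of-state pool wins overall and in every department group — no reversal.

Yes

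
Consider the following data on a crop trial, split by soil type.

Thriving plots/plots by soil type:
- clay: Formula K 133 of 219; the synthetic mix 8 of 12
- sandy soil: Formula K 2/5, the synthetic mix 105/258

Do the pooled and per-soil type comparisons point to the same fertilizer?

No

Clay: Formula K 133/219 = 60.7%, the synthetic mix 8/12 = 66.7% → the synthetic mix
Sandy soil: Formula K 2/5 = 40.0%, the synthetic mix 105/258 = 40.7% → the synthetic mix
Overall: Formula K 135/224 = 60.3%, the synthetic mix 113/270 = 41.9% → Formula K
The synthetic mix wins each soil group but Formula K wins overall — the comparison reverses. The synthetic mix's plots skew toward sandy soil, which has a lower base rate.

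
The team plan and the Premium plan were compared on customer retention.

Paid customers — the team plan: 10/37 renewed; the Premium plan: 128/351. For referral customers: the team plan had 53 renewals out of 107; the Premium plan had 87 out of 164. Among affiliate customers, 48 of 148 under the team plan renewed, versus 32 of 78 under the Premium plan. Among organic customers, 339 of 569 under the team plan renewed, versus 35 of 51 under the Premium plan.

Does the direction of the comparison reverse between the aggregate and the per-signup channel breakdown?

Paid: the team plan 10/37 = 27.0%, the Premium plan 128/351 = 36.5% → the Premium plan
Referral: the team plan 53/107 = 49.5%, the Premium plan 87/164 = 53.0% → the Premium plan
Affiliate: the team plan 48/148 = 32.4%, the Premium plan 32/78 = 41.0% → the Premium plan
Organic: the team plan 339/569 = 59.6%, the Premium plan 35/51 = 68.6% → the Premium plan
Overall: the team plan 450/861 = 52.3%, the Premium plan 282/644 = 43.8% → the team plan
The Premium plan wins each signup group but the team plan wins overall — the comparison reverses. The Premium plan's customers skew toward paid, which has a lower base rate.

Yes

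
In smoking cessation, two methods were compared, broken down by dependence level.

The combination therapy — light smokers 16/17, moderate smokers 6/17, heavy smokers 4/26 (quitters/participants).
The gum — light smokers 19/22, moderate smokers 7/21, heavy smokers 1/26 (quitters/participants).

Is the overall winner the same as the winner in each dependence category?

Yes

Light smokers: the combination therapy 16/17 = 94.1%, the gum 19/22 = 86.4% → the combination therapy
Moderate smokers: the combination therapy 6/17 = 35.3%, the gum 7/21 = 33.3% → the combination therapy
Heavy smokers: the combination therapy 4/26 = 15.4%, the gum 1/26 = 3.8% → the combination therapy
Overall: the combination therapy 26/60 = 43.3%, the gum 27/69 = 39.1% → the combination therapy
The combination therapy wins overall and in every dependence group — no reversal.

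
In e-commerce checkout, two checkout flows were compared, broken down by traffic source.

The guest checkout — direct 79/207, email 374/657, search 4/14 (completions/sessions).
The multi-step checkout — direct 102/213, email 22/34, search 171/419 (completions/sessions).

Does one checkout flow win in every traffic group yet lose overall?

Direct: the guest checkout 79/207 = 38.2%, the multi-step checkout 102/213 = 47.9% → the multi-step checkout
Email: the guest checkout 374/657 = 56.9%, the multi-step checkout 22/34 = 64.7% → the multi-step checkout
Search: the guest checkout 4/14 = 28.6%, the multi-step checkout 171/419 = 40.8% → the multi-step checkout
Overall: the guest checkout 457/878 = 52.1%, the multi-step checkout 295/666 = 44.3% → the guest checkout
The multi-step checkout wins each traffic group but the guest checkout wins overall — the comparison reverses. The multi-step checkout's sessions skew toward search, which has a lower base rate.

Yes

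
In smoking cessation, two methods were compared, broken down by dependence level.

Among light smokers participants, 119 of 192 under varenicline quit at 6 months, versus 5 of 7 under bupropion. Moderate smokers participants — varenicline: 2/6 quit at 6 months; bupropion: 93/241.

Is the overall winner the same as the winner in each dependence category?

No

Light smokers: varenicline 119/192 = 62.0%, bupropion 5/7 = 71.4% → bupropion
Moderate smokers: varenicline 2/6 = 33.3%, bupropion 93/241 = 38.6% → bupropion
Overall: varenicline 121/198 = 61.1%, bupropion 98/248 = 39.5% → varenicline
Bupropion wins each dependence group but varenicline wins overall — the comparison reverses. Bupropion's participants skew toward moderate smokers, which has a lower base rate.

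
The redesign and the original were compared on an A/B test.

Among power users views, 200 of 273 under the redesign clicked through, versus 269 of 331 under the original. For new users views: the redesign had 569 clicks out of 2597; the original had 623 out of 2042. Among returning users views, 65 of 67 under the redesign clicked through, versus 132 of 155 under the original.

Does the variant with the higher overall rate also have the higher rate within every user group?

Power users: the redesign 200/273 = 73.3%, the original 269/331 = 81.3% → the original
New users: the redesign 569/2597 = 21.9%, the original 623/2042 = 30.5% → the original
Returning users: the redesign 65/67 = 97.0%, the original 132/155 = 85.2% → the redesign
Overall: the redesign 834/2937 = 28.4%, the original 1024/2528 = 40.5% → the original
Neither sweeps: the redesign wins 1 of 3 groups, the original wins 2. The original wins overall but not every group — no Simpson reversal.

No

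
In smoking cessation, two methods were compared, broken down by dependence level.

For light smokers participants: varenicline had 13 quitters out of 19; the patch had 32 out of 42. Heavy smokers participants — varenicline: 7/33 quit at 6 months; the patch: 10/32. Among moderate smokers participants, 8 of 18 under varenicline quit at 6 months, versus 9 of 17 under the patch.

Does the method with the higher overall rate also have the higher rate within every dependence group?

Light smokers: varenicline 13/19 = 68.4%, the patch 32/42 = 76.2% → the patch
Heavy smokers: varenicline 7/33 = 21.2%, the patch 10/32 = 31.2% → the patch
Moderate smokers: varenicline 8/18 = 44.4%, the patch 9/17 = 52.9% → the patch
Overall: varenicline 28/70 = 40.0%, the patch 51/91 = 56.0% → the patch
The patch wins overall and in every dependence group — no reversal.

Yes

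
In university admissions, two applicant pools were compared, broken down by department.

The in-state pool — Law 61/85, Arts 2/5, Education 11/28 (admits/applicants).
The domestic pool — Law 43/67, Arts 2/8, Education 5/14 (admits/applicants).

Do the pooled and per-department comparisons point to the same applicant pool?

Law: the in-state pool 61/85 = 71.8%, the domestic pool 43/67 = 64.2% → the in-state pool
Arts: the in-state pool 2/5 = 40.0%, the domestic pool 2/8 = 25.0% → the in-state pool
Education: the in-state pool 11/28 = 39.3%, the domestic pool 5/14 = 35.7% → the in-state pool
Overall: the in-state pool 74/118 = 62.7%, the domestic pool 50/89 = 56.2% → the in-state pool
The in-state pool wins overall and in every department group — no reversal.

Yes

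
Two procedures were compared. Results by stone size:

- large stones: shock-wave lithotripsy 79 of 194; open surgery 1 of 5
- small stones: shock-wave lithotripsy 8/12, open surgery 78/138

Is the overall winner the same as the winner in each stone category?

Large stones: shock-wave lithotripsy 79/194 = 40.7%, open surgery 1/5 = 20.0% → shock-wave lithotripsy
Small stones: shock-wave lithotripsy 8/12 = 66.7%, open surgery 78/138 = 56.5% → shock-wave lithotripsy
Overall: shock-wave lithotripsy 87/206 = 42.2%, open surgery 79/143 = 55.2% → open surgery
Shock-wave lithotripsy wins each stone group but open surgery wins overall — the comparison reverses. Shock-wave lithotripsy's cases skew toward large stones, which has a lower base rate.

No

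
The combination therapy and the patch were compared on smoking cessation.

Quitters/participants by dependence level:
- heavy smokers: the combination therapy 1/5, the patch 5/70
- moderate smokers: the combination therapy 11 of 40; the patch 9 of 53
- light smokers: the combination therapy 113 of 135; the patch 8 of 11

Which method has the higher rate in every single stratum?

Heavy smokers: the combination therapy 1/5 = 20.0%, the patch 5/70 = 7.1% → the combination therapy
Moderate smokers: the combination therapy 11/40 = 27.5%, the patch 9/53 = 17.0% → the combination therapy
Light smokers: the combination therapy 113/135 = 83.7%, the patch 8/11 = 72.7% → the combination therapy
The combination therapy has the higher rate in all 3 groups.

the combination therapy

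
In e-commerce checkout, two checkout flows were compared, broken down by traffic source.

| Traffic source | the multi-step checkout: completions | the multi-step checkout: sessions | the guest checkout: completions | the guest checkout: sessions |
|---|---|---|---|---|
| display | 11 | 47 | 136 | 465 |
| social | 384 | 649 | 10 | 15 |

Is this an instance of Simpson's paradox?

Yes

Display: the multi-step checkout 11/47 = 23.4%, the guest checkout 136/465 = 29.2% → the guest checkout
Social: the multi-step checkout 384/649 = 59.2%, the guest checkout 10/15 = 66.7% → the guest checkout
Overall: the multi-step checkout 395/696 = 56.8%, the guest checkout 146/480 = 30.4% → the multi-step checkout
The guest checkout wins each traffic group but the multi-step checkout wins overall — the comparison reverses. The guest checkout's sessions skew toward display, which has a lower base rate.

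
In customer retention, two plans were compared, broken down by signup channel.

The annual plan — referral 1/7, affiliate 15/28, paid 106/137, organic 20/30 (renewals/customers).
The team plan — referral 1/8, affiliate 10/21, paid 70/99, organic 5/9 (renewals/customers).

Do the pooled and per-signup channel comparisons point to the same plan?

Yes

Referral: the annual plan 1/7 = 14.3%, the team plan 1/8 = 12.5% → the annual plan
Affiliate: the annual plan 15/28 = 53.6%, the team plan 10/21 = 47.6% → the annual plan
Paid: the annual plan 106/137 = 77.4%, the team plan 70/99 = 70.7% → the annual plan
Organic: the annual plan 20/30 = 66.7%, the team plan 5/9 = 55.6% → the annual plan
Overall: the annual plan 142/202 = 70.3%, the team plan 86/137 = 62.8% → the annual plan
The annual plan wins overall and in every signup group — no reversal.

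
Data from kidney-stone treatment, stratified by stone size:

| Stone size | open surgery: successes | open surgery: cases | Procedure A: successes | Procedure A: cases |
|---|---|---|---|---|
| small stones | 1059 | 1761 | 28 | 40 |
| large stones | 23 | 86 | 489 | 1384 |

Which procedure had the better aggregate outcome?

open surgery

Small stones: open surgery 1059/1761 = 60.1%, Procedure A 28/40 = 70.0% → Procedure A
Large stones: open surgery 23/86 = 26.7%, Procedure A 489/1384 = 35.3% → Procedure A
Overall: open surgery 1082/1847 = 58.6%, Procedure A 517/1424 = 36.3% → open surgery
(Procedure A wins every stone group but open surgery wins overall — Procedure A's cases skew toward the low-rate large stones group.)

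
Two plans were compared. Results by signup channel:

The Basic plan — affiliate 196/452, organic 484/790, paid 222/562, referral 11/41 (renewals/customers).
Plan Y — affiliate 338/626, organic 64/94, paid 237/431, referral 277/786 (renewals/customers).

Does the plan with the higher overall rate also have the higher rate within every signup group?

Affiliate: the Basic plan 196/452 = 43.4%, Plan Y 338/626 = 54.0% → Plan Y
Organic: the Basic plan 484/790 = 61.3%, Plan Y 64/94 = 68.1% → Plan Y
Paid: the Basic plan 222/562 = 39.5%, Plan Y 237/431 = 55.0% → Plan Y
Referral: the Basic plan 11/41 = 26.8%, Plan Y 277/786 = 35.2% → Plan Y
Overall: the Basic plan 913/1845 = 49.5%, Plan Y 916/1937 = 47.3% → the Basic plan
Plan Y wins each signup group but the Basic plan wins overall — the comparison reverses. Plan Y's customers skew toward referral, which has a lower base rate.

No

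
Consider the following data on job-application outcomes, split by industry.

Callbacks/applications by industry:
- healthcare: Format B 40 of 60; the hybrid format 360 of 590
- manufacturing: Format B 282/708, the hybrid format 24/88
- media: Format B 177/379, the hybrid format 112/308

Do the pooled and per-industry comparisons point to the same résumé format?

No

Healthcare: Format B 40/60 = 66.7%, the hybrid format 360/590 = 61.0% → Format B
Manufacturing: Format B 282/708 = 39.8%, the hybrid format 24/88 = 27.3% → Format B
Media: Format B 177/379 = 46.7%, the hybrid format 112/308 = 36.4% → Format B
Overall: Format B 499/1147 = 43.5%, the hybrid format 496/986 = 50.3% → the hybrid format
Format B wins each industry group but the hybrid format wins overall — the comparison reverses. Format B's applications skew toward manufacturing, which has a lower base rate.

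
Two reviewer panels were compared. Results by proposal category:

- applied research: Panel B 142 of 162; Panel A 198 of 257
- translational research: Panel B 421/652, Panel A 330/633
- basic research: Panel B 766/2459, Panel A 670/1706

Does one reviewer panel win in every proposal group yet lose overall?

No

Applied research: Panel B 142/162 = 87.7%, Panel A 198/257 = 77.0% → Panel B
Translational research: Panel B 421/652 = 64.6%, Panel A 330/633 = 52.1% → Panel B
Basic research: Panel B 766/2459 = 31.2%, Panel A 670/1706 = 39.3% → Panel A
Overall: Panel B 1329/3273 = 40.6%, Panel A 1198/2596 = 46.1% → Panel A
Neither sweeps: Panel B wins 2 of 3 groups, Panel A wins 1. Panel A wins overall but not every group — no Simpson reversal.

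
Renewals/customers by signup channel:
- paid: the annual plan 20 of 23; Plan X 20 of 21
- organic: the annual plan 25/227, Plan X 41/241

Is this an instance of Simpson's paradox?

No

Paid: the annual plan 20/23 = 87.0%, Plan X 20/21 = 95.2% → Plan X
Organic: the annual plan 25/227 = 11.0%, Plan X 41/241 = 17.0% → Plan X
Overall: the annual plan 45/250 = 18.0%, Plan X 61/262 = 23.3% → Plan X
Plan X wins overall and in every signup group — no reversal.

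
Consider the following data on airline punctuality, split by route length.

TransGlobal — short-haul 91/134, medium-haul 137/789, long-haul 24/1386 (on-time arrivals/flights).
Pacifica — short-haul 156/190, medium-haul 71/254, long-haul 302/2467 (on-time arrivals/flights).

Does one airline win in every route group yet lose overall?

No

Short-haul: TransGlobal 91/134 = 67.9%, Pacifica 156/190 = 82.1% → Pacifica
Medium-haul: TransGlobal 137/789 = 17.4%, Pacifica 71/254 = 28.0% → Pacifica
Long-haul: TransGlobal 24/1386 = 1.7%, Pacifica 302/2467 = 12.2% → Pacifica
Overall: TransGlobal 252/2309 = 10.9%, Pacifica 529/2911 = 18.2% → Pacifica
Pacifica wins overall and in every route group — no reversal.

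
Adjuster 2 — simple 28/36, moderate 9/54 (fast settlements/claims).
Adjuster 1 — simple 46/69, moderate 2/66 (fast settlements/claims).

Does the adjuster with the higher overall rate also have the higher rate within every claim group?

Yes

Simple: Adjuster 2 28/36 = 77.8%, Adjuster 1 46/69 = 66.7% → Adjuster 2
Moderate: Adjuster 2 9/54 = 16.7%, Adjuster 1 2/66 = 3.0% → Adjuster 2
Overall: Adjuster 2 37/90 = 41.1%, Adjuster 1 48/135 = 35.6% → Adjuster 2
Adjuster 2 wins overall and in every claim group — no reversal.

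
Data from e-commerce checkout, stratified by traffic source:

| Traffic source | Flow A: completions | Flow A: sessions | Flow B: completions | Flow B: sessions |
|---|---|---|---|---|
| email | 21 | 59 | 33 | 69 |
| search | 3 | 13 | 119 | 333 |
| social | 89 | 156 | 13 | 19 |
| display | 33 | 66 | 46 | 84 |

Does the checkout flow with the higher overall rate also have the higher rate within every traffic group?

Email: Flow A 21/59 = 35.6%, Flow B 33/69 = 47.8% → Flow B
Search: Flow A 3/13 = 23.1%, Flow B 119/333 = 35.7% → Flow B
Social: Flow A 89/156 = 57.1%, Flow B 13/19 = 68.4% → Flow B
Display: Flow A 33/66 = 50.0%, Flow B 46/84 = 54.8% → Flow B
Overall: Flow A 146/294 = 49.7%, Flow B 211/505 = 41.8% → Flow A
Flow B wins each traffic group but Flow A wins overall — the comparison reverses. Flow B's sessions skew toward search, which has a lower base rate.

No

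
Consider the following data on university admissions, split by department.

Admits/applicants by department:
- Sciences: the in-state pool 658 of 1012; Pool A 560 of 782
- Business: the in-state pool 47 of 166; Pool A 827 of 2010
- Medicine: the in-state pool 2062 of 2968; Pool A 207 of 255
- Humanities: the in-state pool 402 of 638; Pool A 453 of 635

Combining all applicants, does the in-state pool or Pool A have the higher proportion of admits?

the in-state pool

Sciences: the in-state pool 658/1012 = 65.0%, Pool A 560/782 = 71.6% → Pool A
Business: the in-state pool 47/166 = 28.3%, Pool A 827/2010 = 41.1% → Pool A
Medicine: the in-state pool 2062/2968 = 69.5%, Pool A 207/255 = 81.2% → Pool A
Humanities: the in-state pool 402/638 = 63.0%, Pool A 453/635 = 71.3% → Pool A
Overall: the in-state pool 3169/4784 = 66.2%, Pool A 2047/3682 = 55.6% → the in-state pool
(Pool A wins every department group but the in-state pool wins overall — Pool A's applicants skew toward the low-rate Business group.)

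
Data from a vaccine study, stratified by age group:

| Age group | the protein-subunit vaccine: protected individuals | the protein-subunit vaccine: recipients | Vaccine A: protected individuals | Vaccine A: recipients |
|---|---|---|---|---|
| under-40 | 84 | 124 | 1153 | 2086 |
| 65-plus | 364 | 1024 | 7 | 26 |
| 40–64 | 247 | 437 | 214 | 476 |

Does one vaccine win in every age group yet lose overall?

Yes

Under-40: the protein-subunit vaccine 84/124 = 67.7%, Vaccine A 1153/2086 = 55.3% → the protein-subunit vaccine
65-plus: the protein-subunit vaccine 364/1024 = 35.5%, Vaccine A 7/26 = 26.9% → the protein-subunit vaccine
40–64: the protein-subunit vaccine 247/437 = 56.5%, Vaccine A 214/476 = 45.0% → the protein-subunit vaccine
Overall: the protein-subunit vaccine 695/1585 = 43.8%, Vaccine A 1374/2588 = 53.1% → Vaccine A
The protein-subunit vaccine wins each age group but Vaccine A wins overall — the comparison reverses. The protein-subunit vaccine's recipients skew toward 65-plus, which has a lower base rate.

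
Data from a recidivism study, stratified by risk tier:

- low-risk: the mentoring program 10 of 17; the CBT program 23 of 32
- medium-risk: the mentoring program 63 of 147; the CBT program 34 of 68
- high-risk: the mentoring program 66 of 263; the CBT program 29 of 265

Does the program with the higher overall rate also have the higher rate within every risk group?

Low-risk: the mentoring program 10/17 = 58.8%, the CBT program 23/32 = 71.9% → the CBT program
Medium-risk: the mentoring program 63/147 = 42.9%, the CBT program 34/68 = 50.0% → the CBT program
High-risk: the mentoring program 66/263 = 25.1%, the CBT program 29/265 = 10.9% → the mentoring program
Overall: the mentoring program 139/427 = 32.6%, the CBT program 86/365 = 23.6% → the mentoring program
Neither sweeps: the mentoring program wins 1 of 3 groups, the CBT program wins 2. The mentoring program wins overall but not every group — no Simpson reversal.

No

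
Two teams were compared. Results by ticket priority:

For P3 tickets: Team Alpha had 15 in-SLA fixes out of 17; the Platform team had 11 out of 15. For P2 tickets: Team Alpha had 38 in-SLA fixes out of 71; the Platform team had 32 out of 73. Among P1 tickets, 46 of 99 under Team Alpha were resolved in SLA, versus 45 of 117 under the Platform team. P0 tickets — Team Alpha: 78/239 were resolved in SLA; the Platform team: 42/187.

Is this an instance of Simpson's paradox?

No

P3: Team Alpha 15/17 = 88.2%, the Platform team 11/15 = 73.3% → Team Alpha
P2: Team Alpha 38/71 = 53.5%, the Platform team 32/73 = 43.8% → Team Alpha
P1: Team Alpha 46/99 = 46.5%, the Platform team 45/117 = 38.5% → Team Alpha
P0: Team Alpha 78/239 = 32.6%, the Platform team 42/187 = 22.5% → Team Alpha
Overall: Team Alpha 177/426 = 41.5%, the Platform team 130/392 = 33.2% → Team Alpha
Team Alpha wins overall and in every ticket group — no reversal.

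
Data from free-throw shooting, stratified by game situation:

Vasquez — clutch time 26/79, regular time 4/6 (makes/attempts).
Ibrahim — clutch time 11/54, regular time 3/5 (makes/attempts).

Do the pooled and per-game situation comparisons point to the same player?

Yes

Clutch time: Vasquez 26/79 = 32.9%, Ibrahim 11/54 = 20.4% → Vasquez
Regular time: Vasquez 4/6 = 66.7%, Ibrahim 3/5 = 60.0% → Vasquez
Overall: Vasquez 30/85 = 35.3%, Ibrahim 14/59 = 23.7% → Vasquez
Vasquez wins overall and in every game group — no reversal.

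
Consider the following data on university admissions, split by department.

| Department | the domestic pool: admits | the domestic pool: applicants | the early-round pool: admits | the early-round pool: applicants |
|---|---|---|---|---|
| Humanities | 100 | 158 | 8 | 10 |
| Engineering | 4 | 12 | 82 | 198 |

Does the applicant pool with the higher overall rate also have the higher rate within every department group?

Humanities: the domestic pool 100/158 = 63.3%, the early-round pool 8/10 = 80.0% → the early-round pool
Engineering: the domestic pool 4/12 = 33.3%, the early-round pool 82/198 = 41.4% → the early-round pool
Overall: the domestic pool 104/170 = 61.2%, the early-round pool 90/208 = 43.3% → the domestic pool
The early-round pool wins each department group but the domestic pool wins overall — the comparison reverses. The early-round pool's applicants skew toward Engineering, which has a lower base rate.

No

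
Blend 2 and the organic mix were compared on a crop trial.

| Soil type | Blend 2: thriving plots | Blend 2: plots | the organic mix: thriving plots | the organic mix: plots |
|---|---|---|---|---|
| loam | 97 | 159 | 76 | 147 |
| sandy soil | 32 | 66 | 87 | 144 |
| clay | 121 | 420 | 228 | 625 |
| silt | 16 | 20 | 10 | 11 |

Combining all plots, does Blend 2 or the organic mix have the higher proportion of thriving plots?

Loam: Blend 2 97/159 = 61.0%, the organic mix 76/147 = 51.7% → Blend 2
Sandy soil: Blend 2 32/66 = 48.5%, the organic mix 87/144 = 60.4% → the organic mix
Clay: Blend 2 121/420 = 28.8%, the organic mix 228/625 = 36.5% → the organic mix
Silt: Blend 2 16/20 = 80.0%, the organic mix 10/11 = 90.9% → the organic mix
Overall: Blend 2 266/665 = 40.0%, the organic mix 401/927 = 43.3% → the organic mix
(Neither sweeps every soil group, but the organic mix has the higher pooled rate.)

the organic mix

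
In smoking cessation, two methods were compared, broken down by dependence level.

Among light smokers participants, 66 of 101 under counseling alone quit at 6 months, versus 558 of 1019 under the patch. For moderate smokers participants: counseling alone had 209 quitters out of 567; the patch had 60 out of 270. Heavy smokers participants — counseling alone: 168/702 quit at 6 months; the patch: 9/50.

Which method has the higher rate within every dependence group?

Light smokers: counseling alone 66/101 = 65.3%, the patch 558/1019 = 54.8% → counseling alone
Moderate smokers: counseling alone 209/567 = 36.9%, the patch 60/270 = 22.2% → counseling alone
Heavy smokers: counseling alone 168/702 = 23.9%, the patch 9/50 = 18.0% → counseling alone
Counseling alone has the higher rate in all 3 groups.

counseling alone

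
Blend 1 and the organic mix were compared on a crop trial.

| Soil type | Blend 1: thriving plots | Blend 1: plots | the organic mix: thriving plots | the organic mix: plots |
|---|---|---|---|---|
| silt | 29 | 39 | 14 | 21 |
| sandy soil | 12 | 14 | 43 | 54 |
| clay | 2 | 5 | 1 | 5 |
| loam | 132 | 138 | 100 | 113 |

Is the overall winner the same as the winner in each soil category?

Silt: Blend 1 29/39 = 74.4%, the organic mix 14/21 = 66.7% → Blend 1
Sandy soil: Blend 1 12/14 = 85.7%, the organic mix 43/54 = 79.6% → Blend 1
Clay: Blend 1 2/5 = 40.0%, the organic mix 1/5 = 20.0% → Blend 1
Loam: Blend 1 132/138 = 95.7%, the organic mix 100/113 = 88.5% → Blend 1
Overall: Blend 1 175/196 = 89.3%, the organic mix 158/193 = 81.9% → Blend 1
Blend 1 wins overall and in every soil group — no reversal.

Yes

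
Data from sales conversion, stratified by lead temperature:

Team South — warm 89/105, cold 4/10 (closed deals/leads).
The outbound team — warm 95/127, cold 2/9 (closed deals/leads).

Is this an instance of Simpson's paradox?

No

Warm: Team South 89/105 = 84.8%, the outbound team 95/127 = 74.8% → Team South
Cold: Team South 4/10 = 40.0%, the outbound team 2/9 = 22.2% → Team South
Overall: Team South 93/115 = 80.9%, the outbound team 97/136 = 71.3% → Team South
Team South wins overall and in every lead group — no reversal.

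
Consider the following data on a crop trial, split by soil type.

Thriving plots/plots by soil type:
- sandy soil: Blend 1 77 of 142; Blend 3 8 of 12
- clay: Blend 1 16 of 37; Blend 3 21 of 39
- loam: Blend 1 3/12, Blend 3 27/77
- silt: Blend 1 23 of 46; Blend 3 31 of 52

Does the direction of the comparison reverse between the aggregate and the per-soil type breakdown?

Sandy soil: Blend 1 77/142 = 54.2%, Blend 3 8/12 = 66.7% → Blend 3
Clay: Blend 1 16/37 = 43.2%, Blend 3 21/39 = 53.8% → Blend 3
Loam: Blend 1 3/12 = 25.0%, Blend 3 27/77 = 35.1% → Blend 3
Silt: Blend 1 23/46 = 50.0%, Blend 3 31/52 = 59.6% → Blend 3
Overall: Blend 1 119/237 = 50.2%, Blend 3 87/180 = 48.3% → Blend 1
Blend 3 wins each soil group but Blend 1 wins overall — the comparison reverses. Blend 3's plots skew toward loam, which has a lower base rate.

Yes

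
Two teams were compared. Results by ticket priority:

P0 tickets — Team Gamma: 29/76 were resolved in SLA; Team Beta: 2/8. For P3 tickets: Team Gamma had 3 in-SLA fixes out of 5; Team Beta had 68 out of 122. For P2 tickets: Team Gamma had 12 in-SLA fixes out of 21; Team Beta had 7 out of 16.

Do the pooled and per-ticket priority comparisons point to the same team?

P0: Team Gamma 29/76 = 38.2%, Team Beta 2/8 = 25.0% → Team Gamma
P3: Team Gamma 3/5 = 60.0%, Team Beta 68/122 = 55.7% → Team Gamma
P2: Team Gamma 12/21 = 57.1%, Team Beta 7/16 = 43.8% → Team Gamma
Overall: Team Gamma 44/102 = 43.1%, Team Beta 77/146 = 52.7% → Team Beta
Team Gamma wins each ticket group but Team Beta wins overall — the comparison reverses. Team Gamma's tickets skew toward P0, which has a lower base rate.

No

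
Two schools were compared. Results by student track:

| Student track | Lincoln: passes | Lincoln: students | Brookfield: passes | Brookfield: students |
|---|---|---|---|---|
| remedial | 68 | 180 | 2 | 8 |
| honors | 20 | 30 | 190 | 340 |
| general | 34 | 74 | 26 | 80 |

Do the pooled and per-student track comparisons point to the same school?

No

Remedial: Lincoln 68/180 = 37.8%, Brookfield 2/8 = 25.0% → Lincoln
Honors: Lincoln 20/30 = 66.7%, Brookfield 190/340 = 55.9% → Lincoln
General: Lincoln 34/74 = 45.9%, Brookfield 26/80 = 32.5% → Lincoln
Overall: Lincoln 122/284 = 43.0%, Brookfield 218/428 = 50.9% → Brookfield
Lincoln wins each student group but Brookfield wins overall — the comparison reverses. Lincoln's students skew toward remedial, which has a lower base rate.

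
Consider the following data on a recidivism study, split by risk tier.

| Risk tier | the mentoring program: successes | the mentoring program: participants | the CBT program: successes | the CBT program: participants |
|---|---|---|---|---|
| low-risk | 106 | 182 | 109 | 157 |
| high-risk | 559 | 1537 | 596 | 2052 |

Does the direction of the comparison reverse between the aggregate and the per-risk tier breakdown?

No

Low-risk: the mentoring program 106/182 = 58.2%, the CBT program 109/157 = 69.4% → the CBT program
High-risk: the mentoring program 559/1537 = 36.4%, the CBT program 596/2052 = 29.0% → the mentoring program
Overall: the mentoring program 665/1719 = 38.7%, the CBT program 705/2209 = 31.9% → the mentoring program
Neither sweeps: the mentoring program wins 1 of 2 groups, the CBT program wins 1. The mentoring program wins overall but not every group — no Simpson reversal.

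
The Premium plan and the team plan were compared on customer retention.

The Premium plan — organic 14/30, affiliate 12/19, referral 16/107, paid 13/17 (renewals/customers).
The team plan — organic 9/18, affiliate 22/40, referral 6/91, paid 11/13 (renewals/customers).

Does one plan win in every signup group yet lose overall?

No

Organic: the Premium plan 14/30 = 46.7%, the team plan 9/18 = 50.0% → the team plan
Affiliate: the Premium plan 12/19 = 63.2%, the team plan 22/40 = 55.0% → the Premium plan
Referral: the Premium plan 16/107 = 15.0%, the team plan 6/91 = 6.6% → the Premium plan
Paid: the Premium plan 13/17 = 76.5%, the team plan 11/13 = 84.6% → the team plan
Overall: the Premium plan 55/173 = 31.8%, the team plan 48/162 = 29.6% → the Premium plan
Neither sweeps: the Premium plan wins 2 of 4 groups, the team plan wins 2. The Premium plan wins overall but not every group — no Simpson reversal.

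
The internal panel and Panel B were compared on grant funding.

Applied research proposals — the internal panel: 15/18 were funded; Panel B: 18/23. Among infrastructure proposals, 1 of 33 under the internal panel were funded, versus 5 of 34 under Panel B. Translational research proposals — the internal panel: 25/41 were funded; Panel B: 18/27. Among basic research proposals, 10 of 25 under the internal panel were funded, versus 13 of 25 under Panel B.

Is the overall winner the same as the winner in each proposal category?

No

Applied research: the internal panel 15/18 = 83.3%, Panel B 18/23 = 78.3% → the internal panel
Infrastructure: the internal panel 1/33 = 3.0%, Panel B 5/34 = 14.7% → Panel B
Translational research: the internal panel 25/41 = 61.0%, Panel B 18/27 = 66.7% → Panel B
Basic research: the internal panel 10/25 = 40.0%, Panel B 13/25 = 52.0% → Panel B
Overall: the internal panel 51/117 = 43.6%, Panel B 54/109 = 49.5% → Panel B
Neither sweeps: the internal panel wins 1 of 4 groups, Panel B wins 3. Panel B wins overall but not every group — no Simpson reversal.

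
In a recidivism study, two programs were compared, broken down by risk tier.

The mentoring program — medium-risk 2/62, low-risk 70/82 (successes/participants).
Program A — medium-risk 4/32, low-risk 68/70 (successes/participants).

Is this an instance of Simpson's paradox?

Medium-risk: the mentoring program 2/62 = 3.2%, Program A 4/32 = 12.5% → Program A
Low-risk: the mentoring program 70/82 = 85.4%, Program A 68/70 = 97.1% → Program A
Overall: the mentoring program 72/144 = 50.0%, Program A 72/102 = 70.6% → Program A
Program A wins overall and in every risk group — no reversal.

No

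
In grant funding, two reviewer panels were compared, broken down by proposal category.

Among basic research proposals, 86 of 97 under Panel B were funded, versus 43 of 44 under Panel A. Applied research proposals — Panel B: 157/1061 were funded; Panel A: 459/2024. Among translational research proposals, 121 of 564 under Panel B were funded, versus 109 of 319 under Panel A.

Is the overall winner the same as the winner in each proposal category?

Basic research: Panel B 86/97 = 88.7%, Panel A 43/44 = 97.7% → Panel A
Applied research: Panel B 157/1061 = 14.8%, Panel A 459/2024 = 22.7% → Panel A
Translational research: Panel B 121/564 = 21.5%, Panel A 109/319 = 34.2% → Panel A
Overall: Panel B 364/1722 = 21.1%, Panel A 611/2387 = 25.6% → Panel A
Panel A wins overall and in every proposal group — no reversal.

Yes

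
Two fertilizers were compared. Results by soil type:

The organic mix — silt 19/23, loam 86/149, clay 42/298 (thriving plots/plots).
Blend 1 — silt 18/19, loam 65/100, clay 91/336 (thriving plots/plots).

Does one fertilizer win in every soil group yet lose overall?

No

Silt: the organic mix 19/23 = 82.6%, Blend 1 18/19 = 94.7% → Blend 1
Loam: the organic mix 86/149 = 57.7%, Blend 1 65/100 = 65.0% → Blend 1
Clay: the organic mix 42/298 = 14.1%, Blend 1 91/336 = 27.1% → Blend 1
Overall: the organic mix 147/470 = 31.3%, Blend 1 174/455 = 38.2% → Blend 1
Blend 1 wins overall and in every soil group — no reversal.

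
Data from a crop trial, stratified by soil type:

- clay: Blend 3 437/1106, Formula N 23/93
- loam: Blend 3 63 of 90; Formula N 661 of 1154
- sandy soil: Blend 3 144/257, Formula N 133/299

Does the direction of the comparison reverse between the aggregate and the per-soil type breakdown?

Clay: Blend 3 437/1106 = 39.5%, Formula N 23/93 = 24.7% → Blend 3
Loam: Blend 3 63/90 = 70.0%, Formula N 661/1154 = 57.3% → Blend 3
Sandy soil: Blend 3 144/257 = 56.0%, Formula N 133/299 = 44.5% → Blend 3
Overall: Blend 3 644/1453 = 44.3%, Formula N 817/1546 = 52.8% → Formula N
Blend 3 wins each soil group but Formula N wins overall — the comparison reverses. Blend 3's plots skew toward clay, which has a lower base rate.

Yes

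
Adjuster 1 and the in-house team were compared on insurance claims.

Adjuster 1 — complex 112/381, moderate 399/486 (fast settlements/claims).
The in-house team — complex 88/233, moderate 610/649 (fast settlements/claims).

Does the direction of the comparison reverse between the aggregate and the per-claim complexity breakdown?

Complex: Adjuster 1 112/381 = 29.4%, the in-house team 88/233 = 37.8% → the in-house team
Moderate: Adjuster 1 399/486 = 82.1%, the in-house team 610/649 = 94.0% → the in-house team
Overall: Adjuster 1 511/867 = 58.9%, the in-house team 698/882 = 79.1% → the in-house team
The in-house team wins overall and in every claim group — no reversal.

No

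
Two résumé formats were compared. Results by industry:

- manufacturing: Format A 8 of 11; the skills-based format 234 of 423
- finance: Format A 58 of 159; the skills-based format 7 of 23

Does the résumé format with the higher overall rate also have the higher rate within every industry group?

Manufacturing: Format A 8/11 = 72.7%, the skills-based format 234/423 = 55.3% → Format A
Finance: Format A 58/159 = 36.5%, the skills-based format 7/23 = 30.4% → Format A
Overall: Format A 66/170 = 38.8%, the skills-based format 241/446 = 54.0% → the skills-based format
Format A wins each industry group but the skills-based format wins overall — the comparison reverses. Format A's applications skew toward finance, which has a lower base rate.

No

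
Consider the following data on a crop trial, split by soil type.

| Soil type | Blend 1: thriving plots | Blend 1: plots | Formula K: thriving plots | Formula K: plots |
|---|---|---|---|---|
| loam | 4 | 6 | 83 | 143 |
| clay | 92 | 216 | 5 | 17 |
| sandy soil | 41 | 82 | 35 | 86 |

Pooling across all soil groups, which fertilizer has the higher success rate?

Formula K

Loam: Blend 1 4/6 = 66.7%, Formula K 83/143 = 58.0% → Blend 1
Clay: Blend 1 92/216 = 42.6%, Formula K 5/17 = 29.4% → Blend 1
Sandy soil: Blend 1 41/82 = 50.0%, Formula K 35/86 = 40.7% → Blend 1
Overall: Blend 1 137/304 = 45.1%, Formula K 123/246 = 50.0% → Formula K
(Blend 1 wins every soil group but Formula K wins overall — Blend 1's plots skew toward the low-rate clay group.)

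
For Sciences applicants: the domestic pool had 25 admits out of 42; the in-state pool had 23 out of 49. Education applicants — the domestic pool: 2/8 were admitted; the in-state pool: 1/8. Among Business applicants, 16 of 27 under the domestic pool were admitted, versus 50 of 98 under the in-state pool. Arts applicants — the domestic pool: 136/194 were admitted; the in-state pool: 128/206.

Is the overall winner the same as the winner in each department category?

Sciences: the domestic pool 25/42 = 59.5%, the in-state pool 23/49 = 46.9% → the domestic pool
Education: the domestic pool 2/8 = 25.0%, the in-state pool 1/8 = 12.5% → the domestic pool
Business: the domestic pool 16/27 = 59.3%, the in-state pool 50/98 = 51.0% → the domestic pool
Arts: the domestic pool 136/194 = 70.1%, the in-state pool 128/206 = 62.1% → the domestic pool
Overall: the domestic pool 179/271 = 66.1%, the in-state pool 202/361 = 56.0% → the domestic pool
The domestic pool wins overall and in every department group — no reversal.

Yes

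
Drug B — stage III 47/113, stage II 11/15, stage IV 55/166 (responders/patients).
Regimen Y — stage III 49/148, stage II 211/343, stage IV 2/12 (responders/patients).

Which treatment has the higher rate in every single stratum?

Stage III: Drug B 47/113 = 41.6%, Regimen Y 49/148 = 33.1% → Drug B
Stage II: Drug B 11/15 = 73.3%, Regimen Y 211/343 = 61.5% → Drug B
Stage IV: Drug B 55/166 = 33.1%, Regimen Y 2/12 = 16.7% → Drug B
Drug B has the higher rate in all 3 groups.

Drug B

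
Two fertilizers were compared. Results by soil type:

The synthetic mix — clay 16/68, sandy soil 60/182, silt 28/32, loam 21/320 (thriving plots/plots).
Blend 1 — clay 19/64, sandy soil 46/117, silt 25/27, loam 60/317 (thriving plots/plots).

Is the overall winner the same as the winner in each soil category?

Clay: the synthetic mix 16/68 = 23.5%, Blend 1 19/64 = 29.7% → Blend 1
Sandy soil: the synthetic mix 60/182 = 33.0%, Blend 1 46/117 = 39.3% → Blend 1
Silt: the synthetic mix 28/32 = 87.5%, Blend 1 25/27 = 92.6% → Blend 1
Loam: the synthetic mix 21/320 = 6.6%, Blend 1 60/317 = 18.9% → Blend 1
Overall: the synthetic mix 125/602 = 20.8%, Blend 1 150/525 = 28.6% → Blend 1
Blend 1 wins overall and in every soil group — no reversal.

Yes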